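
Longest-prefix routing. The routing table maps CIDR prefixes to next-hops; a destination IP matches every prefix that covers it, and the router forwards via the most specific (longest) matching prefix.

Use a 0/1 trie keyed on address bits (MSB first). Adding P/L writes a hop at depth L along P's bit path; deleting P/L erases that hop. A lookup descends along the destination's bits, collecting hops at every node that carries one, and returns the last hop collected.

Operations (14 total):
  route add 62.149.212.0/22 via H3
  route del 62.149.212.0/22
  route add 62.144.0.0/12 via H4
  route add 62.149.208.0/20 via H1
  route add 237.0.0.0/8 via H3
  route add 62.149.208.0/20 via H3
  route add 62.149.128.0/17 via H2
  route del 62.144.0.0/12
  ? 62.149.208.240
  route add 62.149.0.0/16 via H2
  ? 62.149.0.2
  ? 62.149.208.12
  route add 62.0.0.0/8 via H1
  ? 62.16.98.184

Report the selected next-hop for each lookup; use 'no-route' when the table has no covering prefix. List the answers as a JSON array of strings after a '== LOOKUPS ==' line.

Apply in order:
  + 62.149.212.0/22 (H3) depth=22
  - 62.149.212.0/22 clear@22
  + 62.144.0.0/12 (H4) depth=12
  + 62.149.208.0/20 (H1) depth=20
  + 237.0.0.0/8 (H3) depth=8
  + 62.149.208.0/20 (H3) depth=20
  + 62.149.128.0/17 (H2) depth=17
  - 62.144.0.0/12 clear@12
  Q 62.149.208.240: descend 001111101001010111010 ; hops seen [H2,H3] ; pick H3
  + 62.149.0.0/16 (H2) depth=16
  Q 62.149.0.2: descend 0011111010010101 ; hops seen [H2] ; pick H2
  Q 62.149.208.12: descend 001111101001010111010 ; hops seen [H2,H2,H3] ; pick H3
  + 62.0.0.0/8 (H1) depth=8
  Q 62.16.98.184: descend 00111110 ; hops seen [H1] ; pick H1

== LOOKUPS ==
["H3","H2","H3","H1"]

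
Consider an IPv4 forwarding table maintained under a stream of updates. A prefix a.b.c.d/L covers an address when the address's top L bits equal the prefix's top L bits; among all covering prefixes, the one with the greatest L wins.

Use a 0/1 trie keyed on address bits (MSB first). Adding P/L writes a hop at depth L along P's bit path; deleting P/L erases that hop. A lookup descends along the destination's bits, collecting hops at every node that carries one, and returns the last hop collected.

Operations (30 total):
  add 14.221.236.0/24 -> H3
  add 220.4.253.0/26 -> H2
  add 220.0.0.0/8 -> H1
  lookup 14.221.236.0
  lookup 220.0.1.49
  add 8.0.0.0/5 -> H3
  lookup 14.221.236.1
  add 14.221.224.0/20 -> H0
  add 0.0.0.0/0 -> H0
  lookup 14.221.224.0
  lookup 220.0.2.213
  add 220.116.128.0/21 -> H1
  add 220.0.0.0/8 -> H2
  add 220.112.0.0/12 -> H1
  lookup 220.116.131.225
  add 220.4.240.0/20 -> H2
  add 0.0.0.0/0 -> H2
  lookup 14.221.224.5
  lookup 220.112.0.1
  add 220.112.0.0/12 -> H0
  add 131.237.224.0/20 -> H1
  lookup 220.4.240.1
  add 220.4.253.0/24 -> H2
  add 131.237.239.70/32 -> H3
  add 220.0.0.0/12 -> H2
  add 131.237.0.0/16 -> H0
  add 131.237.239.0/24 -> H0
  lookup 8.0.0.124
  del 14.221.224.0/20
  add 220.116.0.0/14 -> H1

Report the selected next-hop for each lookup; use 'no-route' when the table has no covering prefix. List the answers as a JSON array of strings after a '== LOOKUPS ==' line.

Process each operation:
  add 14.221.236.0/24 -> H3 at depth 24
  add 220.4.253.0/26 -> H2 at depth 26
  add 220.0.0.0/8 -> H1 at depth 8
  lookup 14.221.236.0: bits 000011101101110111101100 walk d0:-→d1:-→d2:-→d3:-→d4:-→d5:-→d6:-→d7:-→d8:-→d9:-→d10:-→d11:-→d12:-→d13:-→d14:-→d15:-→d16:-→d17:-→d18:-→d19:-→d20:-→d21:-→d22:-→d23:-→d24:H3 -> H3
  lookup 220.0.1.49: bits 1101110000000 walk d0:-→d1:-→d2:-→d3:-→d4:-→d5:-→d6:-→d7:-→d8:H1→d9:-→d10:-→d11:-→d12:-→d13:- -> H1
  add 8.0.0.0/5 -> H3 at depth 5
  lookup 14.221.236.1: bits 000011101101110111101100 walk d0:-→d1:-→d2:-→d3:-→d4:-→d5:H3→d6:-→d7:-→d8:-→d9:-→d10:-→d11:-→d12:-→d13:-→d14:-→d15:-→d16:-→d17:-→d18:-→d19:-→d20:-→d21:-→d22:-→d23:-→d24:H3 -> H3
  add 14.221.224.0/20 -> H0 at depth 20
  add 0.0.0.0/0 -> H0 at depth 0
  lookup 14.221.224.0: bits 00001110110111011110 walk d0:H0→d1:-→d2:-→d3:-→d4:-→d5:H3→d6:-→d7:-→d8:-→d9:-→d10:-→d11:-→d12:-→d13:-→d14:-→d15:-→d16:-→d17:-→d18:-→d19:-→d20:H0 -> H0
  lookup 220.0.2.213: bits 1101110000000 walk d0:H0→d1:-→d2:-→d3:-→d4:-→d5:-→d6:-→d7:-→d8:H1→d9:-→d10:-→d11:-→d12:-→d13:- -> H1
  add 220.116.128.0/21 -> H1 at depth 21
  add 220.0.0.0/8 -> H2 at depth 8
  add 220.112.0.0/12 -> H1 at depth 12
  lookup 220.116.131.225: bits 110111000111010010000 walk d0:H0→d1:-→d2:-→d3:-→d4:-→d5:-→d6:-→d7:-→d8:H2→d9:-→d10:-→d11:-→d12:H1→d13:-→d14:-→d15:-→d16:-→d17:-→d18:-→d19:-→d20:-→d21:H1 -> H1
  add 220.4.240.0/20 -> H2 at depth 20
  add 0.0.0.0/0 -> H2 at depth 0
  lookup 14.221.224.5: bits 00001110110111011110 walk d0:H2→d1:-→d2:-→d3:-→d4:-→d5:H3→d6:-→d7:-→d8:-→d9:-→d10:-→d11:-→d12:-→d13:-→d14:-→d15:-→d16:-→d17:-→d18:-→d19:-→d20:H0 -> H0
  lookup 220.112.0.1: bits 1101110001110 walk d0:H2→d1:-→d2:-→d3:-→d4:-→d5:-→d6:-→d7:-→d8:H2→d9:-→d10:-→d11:-→d12:H1→d13:- -> H1
  add 220.112.0.0/12 -> H0 at depth 12
  add 131.237.224.0/20 -> H1 at depth 20
  lookup 220.4.240.1: bits 11011100000001001111 walk d0:H2→d1:-→d2:-→d3:-→d4:-→d5:-→d6:-→d7:-→d8:H2→d9:-→d10:-→d11:-→d12:-→d13:-→d14:-→d15:-→d16:-→d17:-→d18:-→d19:-→d20:H2 -> H2
  add 220.4.253.0/24 -> H2 at depth 24
  add 131.237.239.70/32 -> H3 at depth 32
  add 220.0.0.0/12 -> H2 at depth 12
  add 131.237.0.0/16 -> H0 at depth 16
  add 131.237.239.0/24 -> H0 at depth 24
  lookup 8.0.0.124: bits 00001 walk d0:H2→d1:-→d2:-→d3:-→d4:-→d5:H3 -> H3
  del 14.221.224.0/20 (clear depth 20)
  add 220.116.0.0/14 -> H1 at depth 14

== LOOKUPS ==
["H3","H1","H3","H0","H1","H1","H0","H1","H2","H3"]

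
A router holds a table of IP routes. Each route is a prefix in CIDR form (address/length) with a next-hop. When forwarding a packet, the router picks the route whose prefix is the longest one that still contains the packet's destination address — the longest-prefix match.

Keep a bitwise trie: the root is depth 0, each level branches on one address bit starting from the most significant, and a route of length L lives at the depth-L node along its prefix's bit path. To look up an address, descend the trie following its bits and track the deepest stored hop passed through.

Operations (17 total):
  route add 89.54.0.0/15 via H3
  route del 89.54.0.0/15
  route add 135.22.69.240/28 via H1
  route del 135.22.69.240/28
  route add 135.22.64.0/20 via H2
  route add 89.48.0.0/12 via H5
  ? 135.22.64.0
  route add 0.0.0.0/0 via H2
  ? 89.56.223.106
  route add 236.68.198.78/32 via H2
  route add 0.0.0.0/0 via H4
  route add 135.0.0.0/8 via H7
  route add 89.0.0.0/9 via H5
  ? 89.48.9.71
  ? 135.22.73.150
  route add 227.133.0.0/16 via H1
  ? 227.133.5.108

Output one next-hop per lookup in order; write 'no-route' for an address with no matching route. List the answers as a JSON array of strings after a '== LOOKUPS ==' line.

Process each operation:
  + 89.54.0.0/15 (H3) depth=15
  - 89.54.0.0/15 clear@15
  + 135.22.69.240/28 (H1) depth=28
  - 135.22.69.240/28 clear@28
  + 135.22.64.0/20 (H2) depth=20
  + 89.48.0.0/12 (H5) depth=12
  Q 135.22.64.0: descend 100001110001011001000 ; hops seen [H2] ; pick H2
  + 0.0.0.0/0 (H2) depth=0
  Q 89.56.223.106: descend 010110010011 ; hops seen [H2,H5] ; pick H5
  + 236.68.198.78/32 (H2) depth=32
  + 0.0.0.0/0 (H4) depth=0
  + 135.0.0.0/8 (H7) depth=8
  + 89.0.0.0/9 (H5) depth=9
  Q 89.48.9.71: descend 0101100100110 ; hops seen [H4,H5,H5] ; pick H5
  Q 135.22.73.150: descend 10000111000101100100 ; hops seen [H4,H7,H2] ; pick H2
  + 227.133.0.0/16 (H1) depth=16
  Q 227.133.5.108: descend 1110001110000101 ; hops seen [H4,H1] ; pick H1

== LOOKUPS ==
["H2","H5","H5","H2","H1"]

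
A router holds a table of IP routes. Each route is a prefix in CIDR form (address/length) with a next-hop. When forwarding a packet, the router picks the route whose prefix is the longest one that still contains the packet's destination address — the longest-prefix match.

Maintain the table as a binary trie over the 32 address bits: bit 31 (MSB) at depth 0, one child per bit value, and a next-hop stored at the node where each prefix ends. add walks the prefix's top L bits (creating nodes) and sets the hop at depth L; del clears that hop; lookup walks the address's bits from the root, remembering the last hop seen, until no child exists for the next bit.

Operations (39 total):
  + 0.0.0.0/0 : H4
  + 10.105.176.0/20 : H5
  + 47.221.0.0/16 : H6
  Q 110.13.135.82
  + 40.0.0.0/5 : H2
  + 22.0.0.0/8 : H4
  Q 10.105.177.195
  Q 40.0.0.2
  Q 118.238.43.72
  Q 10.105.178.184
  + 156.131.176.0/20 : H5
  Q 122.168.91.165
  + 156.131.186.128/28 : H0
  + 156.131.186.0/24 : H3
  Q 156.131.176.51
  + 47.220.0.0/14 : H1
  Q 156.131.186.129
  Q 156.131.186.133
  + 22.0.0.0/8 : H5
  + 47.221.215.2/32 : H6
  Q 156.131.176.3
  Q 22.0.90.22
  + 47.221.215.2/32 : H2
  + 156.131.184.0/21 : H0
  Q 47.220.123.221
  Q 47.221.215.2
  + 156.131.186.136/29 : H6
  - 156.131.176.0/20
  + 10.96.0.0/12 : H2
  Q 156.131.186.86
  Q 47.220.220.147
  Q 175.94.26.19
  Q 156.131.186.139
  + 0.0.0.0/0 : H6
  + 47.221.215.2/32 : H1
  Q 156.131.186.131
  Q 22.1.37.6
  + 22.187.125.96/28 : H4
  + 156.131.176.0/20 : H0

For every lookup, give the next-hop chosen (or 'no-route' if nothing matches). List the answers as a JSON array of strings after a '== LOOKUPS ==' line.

Process each operation:
  add 0.0.0.0/0 -> H4 at depth 0
  add 10.105.176.0/20 -> H5 at depth 20
  add 47.221.0.0/16 -> H6 at depth 16
  ? 110.13.135.82  path d0:H4→d1:-  best=H4
  add 40.0.0.0/5 -> H2 at depth 5
  add 22.0.0.0/8 -> H4 at depth 8
  ? 10.105.177.195  path d0:H4→d1:-→d2:-→d3:-→d4:-→d5:-→d6:-→d7:-→d8:-→d9:-→d10:-→d11:-→d12:-→d13:-→d14:-→d15:-→d16:-→d17:-→d18:-→d19:-→d20:H5  best=H5
  ? 40.0.0.2  path d0:H4→d1:-→d2:-→d3:-→d4:-→d5:H2  best=H2
  ? 118.238.43.72  path d0:H4→d1:-  best=H4
  ? 10.105.178.184  path d0:H4→d1:-→d2:-→d3:-→d4:-→d5:-→d6:-→d7:-→d8:-→d9:-→d10:-→d11:-→d12:-→d13:-→d14:-→d15:-→d16:-→d17:-→d18:-→d19:-→d20:H5  best=H5
  add 156.131.176.0/20 -> H5 at depth 20
  ? 122.168.91.165  path d0:H4→d1:-  best=H4
  add 156.131.186.128/28 -> H0 at depth 28
  add 156.131.186.0/24 -> H3 at depth 24
  ? 156.131.176.51  path d0:H4→d1:-→d2:-→d3:-→d4:-→d5:-→d6:-→d7:-→d8:-→d9:-→d10:-→d11:-→d12:-→d13:-→d14:-→d15:-→d16:-→d17:-→d18:-→d19:-→d20:H5  best=H5
  add 47.220.0.0/14 -> H1 at depth 14
  ? 156.131.186.129  path d0:H4→d1:-→d2:-→d3:-→d4:-→d5:-→d6:-→d7:-→d8:-→d9:-→d10:-→d11:-→d12:-→d13:-→d14:-→d15:-→d16:-→d17:-→d18:-→d19:-→d20:H5→d21:-→d22:-→d23:-→d24:H3→d25:-→d26:-→d27:-→d28:H0  best=H0
  ? 156.131.186.133  path d0:H4→d1:-→d2:-→d3:-→d4:-→d5:-→d6:-→d7:-→d8:-→d9:-→d10:-→d11:-→d12:-→d13:-→d14:-→d15:-→d16:-→d17:-→d18:-→d19:-→d20:H5→d21:-→d22:-→d23:-→d24:H3→d25:-→d26:-→d27:-→d28:H0  best=H0
  add 22.0.0.0/8 -> H5 at depth 8
  add 47.221.215.2/32 -> H6 at depth 32
  ? 156.131.176.3  path d0:H4→d1:-→d2:-→d3:-→d4:-→d5:-→d6:-→d7:-→d8:-→d9:-→d10:-→d11:-→d12:-→d13:-→d14:-→d15:-→d16:-→d17:-→d18:-→d19:-→d20:H5  best=H5
  ? 22.0.90.22  path d0:H4→d1:-→d2:-→d3:-→d4:-→d5:-→d6:-→d7:-→d8:H5  best=H5
  add 47.221.215.2/32 -> H2 at depth 32
  add 156.131.184.0/21 -> H0 at depth 21
  ? 47.220.123.221  path d0:H4→d1:-→d2:-→d3:-→d4:-→d5:H2→d6:-→d7:-→d8:-→d9:-→d10:-→d11:-→d12:-→d13:-→d14:H1→d15:-  best=H1
  ? 47.221.215.2  path d0:H4→d1:-→d2:-→d3:-→d4:-→d5:H2→d6:-→d7:-→d8:-→d9:-→d10:-→d11:-→d12:-→d13:-→d14:H1→d15:-→d16:H6→d17:-→d18:-→d19:-→d20:-→d21:-→d22:-→d23:-→d24:-→d25:-→d26:-→d27:-→d28:-→d29:-→d30:-→d31:-→d32:H2  best=H2
  add 156.131.186.136/29 -> H6 at depth 29
  del 156.131.176.0/20 (clear depth 20)
  add 10.96.0.0/12 -> H2 at depth 12
  ? 156.131.186.86  path d0:H4→d1:-→d2:-→d3:-→d4:-→d5:-→d6:-→d7:-→d8:-→d9:-→d10:-→d11:-→d12:-→d13:-→d14:-→d15:-→d16:-→d17:-→d18:-→d19:-→d20:-→d21:H0→d22:-→d23:-→d24:H3  best=H3
  ? 47.220.220.147  path d0:H4→d1:-→d2:-→d3:-→d4:-→d5:H2→d6:-→d7:-→d8:-→d9:-→d10:-→d11:-→d12:-→d13:-→d14:H1→d15:-  best=H1
  ? 175.94.26.19  path d0:H4→d1:-→d2:-  best=H4
  ? 156.131.186.139  path d0:H4→d1:-→d2:-→d3:-→d4:-→d5:-→d6:-→d7:-→d8:-→d9:-→d10:-→d11:-→d12:-→d13:-→d14:-→d15:-→d16:-→d17:-→d18:-→d19:-→d20:-→d21:H0→d22:-→d23:-→d24:H3→d25:-→d26:-→d27:-→d28:H0→d29:H6  best=H6
  add 0.0.0.0/0 -> H6 at depth 0
  add 47.221.215.2/32 -> H1 at depth 32
  ? 156.131.186.131  path d0:H6→d1:-→d2:-→d3:-→d4:-→d5:-→d6:-→d7:-→d8:-→d9:-→d10:-→d11:-→d12:-→d13:-→d14:-→d15:-→d16:-→d17:-→d18:-→d19:-→d20:-→d21:H0→d22:-→d23:-→d24:H3→d25:-→d26:-→d27:-→d28:H0  best=H0
  ? 22.1.37.6  path d0:H6→d1:-→d2:-→d3:-→d4:-→d5:-→d6:-→d7:-→d8:H5  best=H5
  add 22.187.125.96/28 -> H4 at depth 28
  add 156.131.176.0/20 -> H0 at depth 20

== LOOKUPS ==
["H4","H5","H2","H4","H5","H4","H5","H0","H0","H5","H5","H1","H2","H3","H1","H4","H6","H0","H5"]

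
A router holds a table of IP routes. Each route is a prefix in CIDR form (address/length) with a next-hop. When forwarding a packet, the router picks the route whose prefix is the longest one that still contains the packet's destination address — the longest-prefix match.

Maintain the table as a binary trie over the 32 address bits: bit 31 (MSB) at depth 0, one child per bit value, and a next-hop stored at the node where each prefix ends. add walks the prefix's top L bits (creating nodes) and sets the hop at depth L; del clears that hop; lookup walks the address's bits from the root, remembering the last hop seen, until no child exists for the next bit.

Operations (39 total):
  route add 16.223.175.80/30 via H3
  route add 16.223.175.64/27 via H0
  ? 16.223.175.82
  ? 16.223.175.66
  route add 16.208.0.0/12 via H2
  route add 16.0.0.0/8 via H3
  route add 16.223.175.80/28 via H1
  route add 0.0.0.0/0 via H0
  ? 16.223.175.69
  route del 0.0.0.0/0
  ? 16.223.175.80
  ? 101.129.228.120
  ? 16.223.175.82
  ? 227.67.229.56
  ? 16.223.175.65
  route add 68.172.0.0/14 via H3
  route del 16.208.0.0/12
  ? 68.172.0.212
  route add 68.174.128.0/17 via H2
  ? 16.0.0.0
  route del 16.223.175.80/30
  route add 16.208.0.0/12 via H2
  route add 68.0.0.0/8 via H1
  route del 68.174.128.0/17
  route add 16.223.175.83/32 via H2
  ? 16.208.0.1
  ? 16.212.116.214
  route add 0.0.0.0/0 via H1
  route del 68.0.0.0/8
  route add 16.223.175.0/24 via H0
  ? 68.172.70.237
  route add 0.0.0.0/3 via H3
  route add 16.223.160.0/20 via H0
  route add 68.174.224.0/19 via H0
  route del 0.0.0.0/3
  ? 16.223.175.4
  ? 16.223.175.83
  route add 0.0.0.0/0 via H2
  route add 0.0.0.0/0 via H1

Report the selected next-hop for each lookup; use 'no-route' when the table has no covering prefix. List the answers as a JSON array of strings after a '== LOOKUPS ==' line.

Trace:
  add 16.223.175.80/30 -> H3 at depth 30
  add 16.223.175.64/27 -> H0 at depth 27
  ? 16.223.175.82  path d0:-→d1:-→d2:-→d3:-→d4:-→d5:-→d6:-→d7:-→d8:-→d9:-→d10:-→d11:-→d12:-→d13:-→d14:-→d15:-→d16:-→d17:-→d18:-→d19:-→d20:-→d21:-→d22:-→d23:-→d24:-→d25:-→d26:-→d27:H0→d28:-→d29:-→d30:H3  best=H3
  ? 16.223.175.66  path d0:-→d1:-→d2:-→d3:-→d4:-→d5:-→d6:-→d7:-→d8:-→d9:-→d10:-→d11:-→d12:-→d13:-→d14:-→d15:-→d16:-→d17:-→d18:-→d19:-→d20:-→d21:-→d22:-→d23:-→d24:-→d25:-→d26:-→d27:H0  best=H0
  add 16.208.0.0/12 -> H2 at depth 12
  add 16.0.0.0/8 -> H3 at depth 8
  add 16.223.175.80/28 -> H1 at depth 28
  add 0.0.0.0/0 -> H0 at depth 0
  ? 16.223.175.69  path d0:H0→d1:-→d2:-→d3:-→d4:-→d5:-→d6:-→d7:-→d8:H3→d9:-→d10:-→d11:-→d12:H2→d13:-→d14:-→d15:-→d16:-→d17:-→d18:-→d19:-→d20:-→d21:-→d22:-→d23:-→d24:-→d25:-→d26:-→d27:H0  best=H0
  - 0.0.0.0/0 clear@0
  ? 16.223.175.80  path d0:-→d1:-→d2:-→d3:-→d4:-→d5:-→d6:-→d7:-→d8:H3→d9:-→d10:-→d11:-→d12:H2→d13:-→d14:-→d15:-→d16:-→d17:-→d18:-→d19:-→d20:-→d21:-→d22:-→d23:-→d24:-→d25:-→d26:-→d27:H0→d28:H1→d29:-→d30:H3  best=H3
  ? 101.129.228.120  path d0:-→d1:-  best=no-route
  ? 16.223.175.82  path d0:-→d1:-→d2:-→d3:-→d4:-→d5:-→d6:-→d7:-→d8:H3→d9:-→d10:-→d11:-→d12:H2→d13:-→d14:-→d15:-→d16:-→d17:-→d18:-→d19:-→d20:-→d21:-→d22:-→d23:-→d24:-→d25:-→d26:-→d27:H0→d28:H1→d29:-→d30:H3  best=H3
  ? 227.67.229.56  path d0:-  best=no-route
  ? 16.223.175.65  path d0:-→d1:-→d2:-→d3:-→d4:-→d5:-→d6:-→d7:-→d8:H3→d9:-→d10:-→d11:-→d12:H2→d13:-→d14:-→d15:-→d16:-→d17:-→d18:-→d19:-→d20:-→d21:-→d22:-→d23:-→d24:-→d25:-→d26:-→d27:H0  best=H0
  add 68.172.0.0/14 -> H3 at depth 14
  - 16.208.0.0/12 clear@12
  ? 68.172.0.212  path d0:-→d1:-→d2:-→d3:-→d4:-→d5:-→d6:-→d7:-→d8:-→d9:-→d10:-→d11:-→d12:-→d13:-→d14:H3  best=H3
  add 68.174.128.0/17 -> H2 at depth 17
  ? 16.0.0.0  path d0:-→d1:-→d2:-→d3:-→d4:-→d5:-→d6:-→d7:-→d8:H3  best=H3
  - 16.223.175.80/30 clear@30
  add 16.208.0.0/12 -> H2 at depth 12
  add 68.0.0.0/8 -> H1 at depth 8
  - 68.174.128.0/17 clear@17
  add 16.223.175.83/32 -> H2 at depth 32
  ? 16.208.0.1  path d0:-→d1:-→d2:-→d3:-→d4:-→d5:-→d6:-→d7:-→d8:H3→d9:-→d10:-→d11:-→d12:H2  best=H2
  ? 16.212.116.214  path d0:-→d1:-→d2:-→d3:-→d4:-→d5:-→d6:-→d7:-→d8:H3→d9:-→d10:-→d11:-→d12:H2  best=H2
  add 0.0.0.0/0 -> H1 at depth 0
  - 68.0.0.0/8 clear@8
  add 16.223.175.0/24 -> H0 at depth 24
  ? 68.172.70.237  path d0:H1→d1:-→d2:-→d3:-→d4:-→d5:-→d6:-→d7:-→d8:-→d9:-→d10:-→d11:-→d12:-→d13:-→d14:H3  best=H3
  add 0.0.0.0/3 -> H3 at depth 3
  add 16.223.160.0/20 -> H0 at depth 20
  add 68.174.224.0/19 -> H0 at depth 19
  - 0.0.0.0/3 clear@3
  ? 16.223.175.4  path d0:H1→d1:-→d2:-→d3:-→d4:-→d5:-→d6:-→d7:-→d8:H3→d9:-→d10:-→d11:-→d12:H2→d13:-→d14:-→d15:-→d16:-→d17:-→d18:-→d19:-→d20:H0→d21:-→d22:-→d23:-→d24:H0→d25:-  best=H0
  ? 16.223.175.83  path d0:H1→d1:-→d2:-→d3:-→d4:-→d5:-→d6:-→d7:-→d8:H3→d9:-→d10:-→d11:-→d12:H2→d13:-→d14:-→d15:-→d16:-→d17:-→d18:-→d19:-→d20:H0→d21:-→d22:-→d23:-→d24:H0→d25:-→d26:-→d27:H0→d28:H1→d29:-→d30:-→d31:-→d32:H2  best=H2
  add 0.0.0.0/0 -> H2 at depth 0
  add 0.0.0.0/0 -> H1 at depth 0

== LOOKUPS ==
["H3","H0","H0","H3","no-route","H3","no-route","H0","H3","H3","H2","H2","H3","H0","H2"]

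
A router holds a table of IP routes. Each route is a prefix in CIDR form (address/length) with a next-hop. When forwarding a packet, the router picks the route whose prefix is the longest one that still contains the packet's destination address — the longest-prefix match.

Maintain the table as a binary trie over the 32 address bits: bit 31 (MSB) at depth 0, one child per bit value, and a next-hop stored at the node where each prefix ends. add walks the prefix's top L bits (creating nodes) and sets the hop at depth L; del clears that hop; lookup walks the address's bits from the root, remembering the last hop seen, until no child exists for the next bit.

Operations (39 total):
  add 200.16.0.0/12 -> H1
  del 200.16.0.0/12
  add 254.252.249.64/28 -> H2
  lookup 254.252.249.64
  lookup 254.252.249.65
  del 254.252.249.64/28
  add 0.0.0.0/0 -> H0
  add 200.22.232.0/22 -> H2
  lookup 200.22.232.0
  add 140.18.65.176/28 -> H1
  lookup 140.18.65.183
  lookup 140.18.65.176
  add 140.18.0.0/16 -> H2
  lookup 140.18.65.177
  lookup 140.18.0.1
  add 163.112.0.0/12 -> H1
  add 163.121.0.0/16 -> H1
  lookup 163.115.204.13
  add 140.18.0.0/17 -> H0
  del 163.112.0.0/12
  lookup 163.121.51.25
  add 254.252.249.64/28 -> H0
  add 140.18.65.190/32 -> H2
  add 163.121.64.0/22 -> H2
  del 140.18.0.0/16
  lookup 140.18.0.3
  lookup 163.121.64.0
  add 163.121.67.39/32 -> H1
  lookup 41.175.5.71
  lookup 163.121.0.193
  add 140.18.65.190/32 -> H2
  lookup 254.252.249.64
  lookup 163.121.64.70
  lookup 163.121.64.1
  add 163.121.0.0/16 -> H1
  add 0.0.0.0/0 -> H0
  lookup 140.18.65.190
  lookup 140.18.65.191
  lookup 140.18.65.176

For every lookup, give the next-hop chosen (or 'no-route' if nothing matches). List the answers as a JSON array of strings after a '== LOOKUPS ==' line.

Apply in order:
  add 200.16.0.0/12 -> H1 at depth 12
  - 200.16.0.0/12 clear@12
  add 254.252.249.64/28 -> H2 at depth 28
  Q 254.252.249.64: descend 1111111011111100111110010100 ; hops seen [H2] ; pick H2
  Q 254.252.249.65: descend 1111111011111100111110010100 ; hops seen [H2] ; pick H2
  - 254.252.249.64/28 clear@28
  add 0.0.0.0/0 -> H0 at depth 0
  add 200.22.232.0/22 -> H2 at depth 22
  Q 200.22.232.0: descend 1100100000010110111010 ; hops seen [H0,H2] ; pick H2
  add 140.18.65.176/28 -> H1 at depth 28
  Q 140.18.65.183: descend 1000110000010010010000011011 ; hops seen [H0,H1] ; pick H1
  Q 140.18.65.176: descend 1000110000010010010000011011 ; hops seen [H0,H1] ; pick H1
  add 140.18.0.0/16 -> H2 at depth 16
  Q 140.18.65.177: descend 1000110000010010010000011011 ; hops seen [H0,H2,H1] ; pick H1
  Q 140.18.0.1: descend 10001100000100100 ; hops seen [H0,H2] ; pick H2
  add 163.112.0.0/12 -> H1 at depth 12
  add 163.121.0.0/16 -> H1 at depth 16
  Q 163.115.204.13: descend 101000110111 ; hops seen [H0,H1] ; pick H1
  add 140.18.0.0/17 -> H0 at depth 17
  - 163.112.0.0/12 clear@12
  Q 163.121.51.25: descend 1010001101111001 ; hops seen [H0,H1] ; pick H1
  add 254.252.249.64/28 -> H0 at depth 28
  add 140.18.65.190/32 -> H2 at depth 32
  add 163.121.64.0/22 -> H2 at depth 22
  - 140.18.0.0/16 clear@16
  Q 140.18.0.3: descend 10001100000100100 ; hops seen [H0,H0] ; pick H0
  Q 163.121.64.0: descend 1010001101111001010000 ; hops seen [H0,H1,H2] ; pick H2
  add 163.121.67.39/32 -> H1 at depth 32
  Q 41.175.5.71: descend ε ; hops seen [H0] ; pick H0
  Q 163.121.0.193: descend 10100011011110010 ; hops seen [H0,H1] ; pick H1
  add 140.18.65.190/32 -> H2 at depth 32
  Q 254.252.249.64: descend 1111111011111100111110010100 ; hops seen [H0,H0] ; pick H0
  Q 163.121.64.70: descend 1010001101111001010000 ; hops seen [H0,H1,H2] ; pick H2
  Q 163.121.64.1: descend 1010001101111001010000 ; hops seen [H0,H1,H2] ; pick H2
  add 163.121.0.0/16 -> H1 at depth 16
  add 0.0.0.0/0 -> H0 at depth 0
  Q 140.18.65.190: descend 10001100000100100100000110111110 ; hops seen [H0,H0,H1,H2] ; pick H2
  Q 140.18.65.191: descend 1000110000010010010000011011111 ; hops seen [H0,H0,H1] ; pick H1
  Q 140.18.65.176: descend 1000110000010010010000011011 ; hops seen [H0,H0,H1] ; pick H1

== LOOKUPS ==
["H2","H2","H2","H1","H1","H1","H2","H1","H1","H0","H2","H0","H1","H0","H2","H2","H2","H1","H1"]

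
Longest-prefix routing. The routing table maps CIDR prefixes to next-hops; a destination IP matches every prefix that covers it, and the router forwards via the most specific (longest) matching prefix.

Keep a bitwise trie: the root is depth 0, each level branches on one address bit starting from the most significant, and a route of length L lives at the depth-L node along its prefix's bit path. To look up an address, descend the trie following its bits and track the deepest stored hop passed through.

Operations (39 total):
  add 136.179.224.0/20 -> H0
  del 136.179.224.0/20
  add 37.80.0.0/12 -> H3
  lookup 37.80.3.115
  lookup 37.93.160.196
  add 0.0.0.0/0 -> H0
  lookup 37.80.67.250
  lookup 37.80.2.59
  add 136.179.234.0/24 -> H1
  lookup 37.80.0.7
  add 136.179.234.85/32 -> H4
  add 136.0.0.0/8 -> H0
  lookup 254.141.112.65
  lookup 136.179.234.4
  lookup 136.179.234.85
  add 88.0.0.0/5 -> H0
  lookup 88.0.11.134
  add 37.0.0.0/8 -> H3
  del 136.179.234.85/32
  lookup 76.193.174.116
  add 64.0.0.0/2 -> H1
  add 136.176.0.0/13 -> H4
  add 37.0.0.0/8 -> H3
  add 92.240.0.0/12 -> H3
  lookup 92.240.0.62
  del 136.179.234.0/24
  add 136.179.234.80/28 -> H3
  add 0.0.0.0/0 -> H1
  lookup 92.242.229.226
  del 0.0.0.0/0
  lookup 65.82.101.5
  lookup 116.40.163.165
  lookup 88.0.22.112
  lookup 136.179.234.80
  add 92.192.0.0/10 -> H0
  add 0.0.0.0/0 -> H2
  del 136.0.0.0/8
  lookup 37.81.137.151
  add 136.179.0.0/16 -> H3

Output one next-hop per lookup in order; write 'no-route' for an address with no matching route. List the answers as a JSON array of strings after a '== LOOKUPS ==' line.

Apply in order:
  add 136.179.224.0/20 -> H0 at depth 20
  del 136.179.224.0/20 (clear depth 20)
  add 37.80.0.0/12 -> H3 at depth 12
  ? 37.80.3.115  path d0:-→d1:-→d2:-→d3:-→d4:-→d5:-→d6:-→d7:-→d8:-→d9:-→d10:-→d11:-→d12:H3  best=H3
  ? 37.93.160.196  path d0:-→d1:-→d2:-→d3:-→d4:-→d5:-→d6:-→d7:-→d8:-→d9:-→d10:-→d11:-→d12:H3  best=H3
  add 0.0.0.0/0 -> H0 at depth 0
  ? 37.80.67.250  path d0:H0→d1:-→d2:-→d3:-→d4:-→d5:-→d6:-→d7:-→d8:-→d9:-→d10:-→d11:-→d12:H3  best=H3
  ? 37.80.2.59  path d0:H0→d1:-→d2:-→d3:-→d4:-→d5:-→d6:-→d7:-→d8:-→d9:-→d10:-→d11:-→d12:H3  best=H3
  add 136.179.234.0/24 -> H1 at depth 24
  ? 37.80.0.7  path d0:H0→d1:-→d2:-→d3:-→d4:-→d5:-→d6:-→d7:-→d8:-→d9:-→d10:-→d11:-→d12:H3  best=H3
  add 136.179.234.85/32 -> H4 at depth 32
  add 136.0.0.0/8 -> H0 at depth 8
  ? 254.141.112.65  path d0:H0→d1:-  best=H0
  ? 136.179.234.4  path d0:H0→d1:-→d2:-→d3:-→d4:-→d5:-→d6:-→d7:-→d8:H0→d9:-→d10:-→d11:-→d12:-→d13:-→d14:-→d15:-→d16:-→d17:-→d18:-→d19:-→d20:-→d21:-→d22:-→d23:-→d24:H1→d25:-  best=H1
  ? 136.179.234.85  path d0:H0→d1:-→d2:-→d3:-→d4:-→d5:-→d6:-→d7:-→d8:H0→d9:-→d10:-→d11:-→d12:-→d13:-→d14:-→d15:-→d16:-→d17:-→d18:-→d19:-→d20:-→d21:-→d22:-→d23:-→d24:H1→d25:-→d26:-→d27:-→d28:-→d29:-→d30:-→d31:-→d32:H4  best=H4
  add 88.0.0.0/5 -> H0 at depth 5
  ? 88.0.11.134  path d0:H0→d1:-→d2:-→d3:-→d4:-→d5:H0  best=H0
  add 37.0.0.0/8 -> H3 at depth 8
  del 136.179.234.85/32 (clear depth 32)
  ? 76.193.174.116  path d0:H0→d1:-→d2:-→d3:-  best=H0
  add 64.0.0.0/2 -> H1 at depth 2
  add 136.176.0.0/13 -> H4 at depth 13
  add 37.0.0.0/8 -> H3 at depth 8
  add 92.240.0.0/12 -> H3 at depth 12
  ? 92.240.0.62  path d0:H0→d1:-→d2:H1→d3:-→d4:-→d5:H0→d6:-→d7:-→d8:-→d9:-→d10:-→d11:-→d12:H3  best=H3
  del 136.179.234.0/24 (clear depth 24)
  add 136.179.234.80/28 -> H3 at depth 28
  add 0.0.0.0/0 -> H1 at depth 0
  ? 92.242.229.226  path d0:H1→d1:-→d2:H1→d3:-→d4:-→d5:H0→d6:-→d7:-→d8:-→d9:-→d10:-→d11:-→d12:H3  best=H3
  del 0.0.0.0/0 (clear depth 0)
  ? 65.82.101.5  path d0:-→d1:-→d2:H1→d3:-  best=H1
  ? 116.40.163.165  path d0:-→d1:-→d2:H1  best=H1
  ? 88.0.22.112  path d0:-→d1:-→d2:H1→d3:-→d4:-→d5:H0  best=H0
  ? 136.179.234.80  path d0:-→d1:-→d2:-→d3:-→d4:-→d5:-→d6:-→d7:-→d8:H0→d9:-→d10:-→d11:-→d12:-→d13:H4→d14:-→d15:-→d16:-→d17:-→d18:-→d19:-→d20:-→d21:-→d22:-→d23:-→d24:-→d25:-→d26:-→d27:-→d28:H3→d29:-  best=H3
  add 92.192.0.0/10 -> H0 at depth 10
  add 0.0.0.0/0 -> H2 at depth 0
  del 136.0.0.0/8 (clear depth 8)
  ? 37.81.137.151  path d0:H2→d1:-→d2:-→d3:-→d4:-→d5:-→d6:-→d7:-→d8:H3→d9:-→d10:-→d11:-→d12:H3  best=H3
  add 136.179.0.0/16 -> H3 at depth 16

== LOOKUPS ==
["H3","H3","H3","H3","H3","H0","H1","H4","H0","H0","H3","H3","H1","H1","H0","H3","H3"]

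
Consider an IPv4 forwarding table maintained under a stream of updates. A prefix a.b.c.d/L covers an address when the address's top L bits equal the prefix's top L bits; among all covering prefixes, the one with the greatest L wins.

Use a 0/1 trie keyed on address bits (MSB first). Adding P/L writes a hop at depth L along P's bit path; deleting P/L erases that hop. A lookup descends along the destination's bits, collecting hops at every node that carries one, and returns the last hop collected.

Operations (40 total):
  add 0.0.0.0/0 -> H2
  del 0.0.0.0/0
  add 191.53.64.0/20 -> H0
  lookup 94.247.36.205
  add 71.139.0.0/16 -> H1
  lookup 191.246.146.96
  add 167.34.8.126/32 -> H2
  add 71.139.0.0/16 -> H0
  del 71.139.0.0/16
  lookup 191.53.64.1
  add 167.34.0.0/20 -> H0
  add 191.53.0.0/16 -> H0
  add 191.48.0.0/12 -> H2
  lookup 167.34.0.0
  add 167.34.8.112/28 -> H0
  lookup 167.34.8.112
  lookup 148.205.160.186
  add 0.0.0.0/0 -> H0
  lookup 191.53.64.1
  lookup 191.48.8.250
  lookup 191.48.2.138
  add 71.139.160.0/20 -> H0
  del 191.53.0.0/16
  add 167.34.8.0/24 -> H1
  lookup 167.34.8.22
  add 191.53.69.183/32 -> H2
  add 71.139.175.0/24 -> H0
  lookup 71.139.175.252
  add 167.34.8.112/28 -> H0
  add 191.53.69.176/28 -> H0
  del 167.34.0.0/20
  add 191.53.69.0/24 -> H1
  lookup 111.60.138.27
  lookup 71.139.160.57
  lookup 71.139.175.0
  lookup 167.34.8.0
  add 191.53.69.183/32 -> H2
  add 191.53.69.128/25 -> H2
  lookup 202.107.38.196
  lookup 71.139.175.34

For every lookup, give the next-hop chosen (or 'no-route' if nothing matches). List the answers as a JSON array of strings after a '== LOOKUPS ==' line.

Process each operation:
  + 0.0.0.0/0 (H2) depth=0
  del 0.0.0.0/0 (clear depth 0)
  + 191.53.64.0/20 (H0) depth=20
  Q 94.247.36.205: descend ε ; hops seen [∅] ; pick no-route
  + 71.139.0.0/16 (H1) depth=16
  Q 191.246.146.96: descend 10111111 ; hops seen [∅] ; pick no-route
  + 167.34.8.126/32 (H2) depth=32
  + 71.139.0.0/16 (H0) depth=16
  del 71.139.0.0/16 (clear depth 16)
  Q 191.53.64.1: descend 10111111001101010100 ; hops seen [H0] ; pick H0
  + 167.34.0.0/20 (H0) depth=20
  + 191.53.0.0/16 (H0) depth=16
  + 191.48.0.0/12 (H2) depth=12
  Q 167.34.0.0: descend 10100111001000100000 ; hops seen [H0] ; pick H0
  + 167.34.8.112/28 (H0) depth=28
  Q 167.34.8.112: descend 1010011100100010000010000111 ; hops seen [H0,H0] ; pick H0
  Q 148.205.160.186: descend 10 ; hops seen [∅] ; pick no-route
  + 0.0.0.0/0 (H0) depth=0
  Q 191.53.64.1: descend 10111111001101010100 ; hops seen [H0,H2,H0,H0] ; pick H0
  Q 191.48.8.250: descend 1011111100110 ; hops seen [H0,H2] ; pick H2
  Q 191.48.2.138: descend 1011111100110 ; hops seen [H0,H2] ; pick H2
  + 71.139.160.0/20 (H0) depth=20
  del 191.53.0.0/16 (clear depth 16)
  + 167.34.8.0/24 (H1) depth=24
  Q 167.34.8.22: descend 1010011100100010000010000 ; hops seen [H0,H0,H1] ; pick H1
  + 191.53.69.183/32 (H2) depth=32
  + 71.139.175.0/24 (H0) depth=24
  Q 71.139.175.252: descend 010001111000101110101111 ; hops seen [H0,H0,H0] ; pick H0
  + 167.34.8.112/28 (H0) depth=28
  + 191.53.69.176/28 (H0) depth=28
  del 167.34.0.0/20 (clear depth 20)
  + 191.53.69.0/24 (H1) depth=24
  Q 111.60.138.27: descend 01 ; hops seen [H0] ; pick H0
  Q 71.139.160.57: descend 01000111100010111010 ; hops seen [H0,H0] ; pick H0
  Q 71.139.175.0: descend 010001111000101110101111 ; hops seen [H0,H0,H0] ; pick H0
  Q 167.34.8.0: descend 1010011100100010000010000 ; hops seen [H0,H1] ; pick H1
  + 191.53.69.183/32 (H2) depth=32
  + 191.53.69.128/25 (H2) depth=25
  Q 202.107.38.196: descend 1 ; hops seen [H0] ; pick H0
  Q 71.139.175.34: descend 010001111000101110101111 ; hops seen [H0,H0,H0] ; pick H0

== LOOKUPS ==
["no-route","no-route","H0","H0","H0","no-route","H0","H2","H2","H1","H0","H0","H0","H0","H1","H0","H0"]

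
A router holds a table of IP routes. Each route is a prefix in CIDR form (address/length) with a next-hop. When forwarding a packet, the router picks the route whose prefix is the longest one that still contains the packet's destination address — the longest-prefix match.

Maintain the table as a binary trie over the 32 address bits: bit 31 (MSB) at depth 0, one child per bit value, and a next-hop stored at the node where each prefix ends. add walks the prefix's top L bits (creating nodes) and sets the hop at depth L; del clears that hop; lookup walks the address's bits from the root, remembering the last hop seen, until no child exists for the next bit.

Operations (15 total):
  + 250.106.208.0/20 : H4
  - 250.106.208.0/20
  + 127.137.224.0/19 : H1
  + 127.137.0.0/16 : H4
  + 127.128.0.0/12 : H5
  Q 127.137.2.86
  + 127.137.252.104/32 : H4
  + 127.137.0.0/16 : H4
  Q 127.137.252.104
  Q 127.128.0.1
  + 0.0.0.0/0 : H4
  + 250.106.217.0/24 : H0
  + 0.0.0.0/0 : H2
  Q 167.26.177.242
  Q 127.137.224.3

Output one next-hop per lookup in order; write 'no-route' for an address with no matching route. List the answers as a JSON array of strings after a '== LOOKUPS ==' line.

Process each operation:
  + 250.106.208.0/20 (H4) depth=20
  - 250.106.208.0/20 clear@20
  + 127.137.224.0/19 (H1) depth=19
  + 127.137.0.0/16 (H4) depth=16
  + 127.128.0.0/12 (H5) depth=12
  Q 127.137.2.86: descend 0111111110001001 ; hops seen [H5,H4] ; pick H4
  + 127.137.252.104/32 (H4) depth=32
  + 127.137.0.0/16 (H4) depth=16
  Q 127.137.252.104: descend 01111111100010011111110001101000 ; hops seen [H5,H4,H1,H4] ; pick H4
  Q 127.128.0.1: descend 011111111000 ; hops seen [H5] ; pick H5
  + 0.0.0.0/0 (H4) depth=0
  + 250.106.217.0/24 (H0) depth=24
  + 0.0.0.0/0 (H2) depth=0
  Q 167.26.177.242: descend 1 ; hops seen [H2] ; pick H2
  Q 127.137.224.3: descend 0111111110001001111 ; hops seen [H2,H5,H4,H1] ; pick H1

== LOOKUPS ==
["H4","H4","H5","H2","H1"]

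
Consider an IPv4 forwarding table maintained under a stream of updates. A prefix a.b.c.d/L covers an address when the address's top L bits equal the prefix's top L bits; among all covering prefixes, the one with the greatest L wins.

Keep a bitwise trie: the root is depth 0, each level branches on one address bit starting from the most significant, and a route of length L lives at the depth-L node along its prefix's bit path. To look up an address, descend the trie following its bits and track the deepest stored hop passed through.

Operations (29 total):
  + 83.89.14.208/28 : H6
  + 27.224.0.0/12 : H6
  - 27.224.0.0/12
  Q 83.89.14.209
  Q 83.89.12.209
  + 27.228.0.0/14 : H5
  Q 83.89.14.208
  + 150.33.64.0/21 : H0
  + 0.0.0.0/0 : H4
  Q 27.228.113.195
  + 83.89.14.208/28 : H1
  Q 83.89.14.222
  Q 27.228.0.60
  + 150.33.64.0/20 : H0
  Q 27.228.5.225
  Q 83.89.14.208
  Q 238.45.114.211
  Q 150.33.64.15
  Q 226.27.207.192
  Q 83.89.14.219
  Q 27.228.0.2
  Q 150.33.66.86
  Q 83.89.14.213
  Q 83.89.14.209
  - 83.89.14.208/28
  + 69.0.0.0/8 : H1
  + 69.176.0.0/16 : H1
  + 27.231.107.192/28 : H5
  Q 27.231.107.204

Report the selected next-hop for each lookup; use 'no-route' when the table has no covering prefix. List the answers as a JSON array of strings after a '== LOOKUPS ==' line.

Process each operation:
  add 83.89.14.208/28 -> H6 at depth 28
  add 27.224.0.0/12 -> H6 at depth 12
  del 27.224.0.0/12 (clear depth 12)
  lookup 83.89.14.209: bits 0101001101011001000011101101 walk d0:-→d1:-→d2:-→d3:-→d4:-→d5:-→d6:-→d7:-→d8:-→d9:-→d10:-→d11:-→d12:-→d13:-→d14:-→d15:-→d16:-→d17:-→d18:-→d19:-→d20:-→d21:-→d22:-→d23:-→d24:-→d25:-→d26:-→d27:-→d28:H6 -> H6
  lookup 83.89.12.209: bits 0101001101011001000011 walk d0:-→d1:-→d2:-→d3:-→d4:-→d5:-→d6:-→d7:-→d8:-→d9:-→d10:-→d11:-→d12:-→d13:-→d14:-→d15:-→d16:-→d17:-→d18:-→d19:-→d20:-→d21:-→d22:- -> no-route
  add 27.228.0.0/14 -> H5 at depth 14
  lookup 83.89.14.208: bits 0101001101011001000011101101 walk d0:-→d1:-→d2:-→d3:-→d4:-→d5:-→d6:-→d7:-→d8:-→d9:-→d10:-→d11:-→d12:-→d13:-→d14:-→d15:-→d16:-→d17:-→d18:-→d19:-→d20:-→d21:-→d22:-→d23:-→d24:-→d25:-→d26:-→d27:-→d28:H6 -> H6
  add 150.33.64.0/21 -> H0 at depth 21
  add 0.0.0.0/0 -> H4 at depth 0
  lookup 27.228.113.195: bits 00011011111001 walk d0:H4→d1:-→d2:-→d3:-→d4:-→d5:-→d6:-→d7:-→d8:-→d9:-→d10:-→d11:-→d12:-→d13:-→d14:H5 -> H5
  add 83.89.14.208/28 -> H1 at depth 28
  lookup 83.89.14.222: bits 0101001101011001000011101101 walk d0:H4→d1:-→d2:-→d3:-→d4:-→d5:-→d6:-→d7:-→d8:-→d9:-→d10:-→d11:-→d12:-→d13:-→d14:-→d15:-→d16:-→d17:-→d18:-→d19:-→d20:-→d21:-→d22:-→d23:-→d24:-→d25:-→d26:-→d27:-→d28:H1 -> H1
  lookup 27.228.0.60: bits 00011011111001 walk d0:H4→d1:-→d2:-→d3:-→d4:-→d5:-→d6:-→d7:-→d8:-→d9:-→d10:-→d11:-→d12:-→d13:-→d14:H5 -> H5
  add 150.33.64.0/20 -> H0 at depth 20
  lookup 27.228.5.225: bits 00011011111001 walk d0:H4→d1:-→d2:-→d3:-→d4:-→d5:-→d6:-→d7:-→d8:-→d9:-→d10:-→d11:-→d12:-→d13:-→d14:H5 -> H5
  lookup 83.89.14.208: bits 0101001101011001000011101101 walk d0:H4→d1:-→d2:-→d3:-→d4:-→d5:-→d6:-→d7:-→d8:-→d9:-→d10:-→d11:-→d12:-→d13:-→d14:-→d15:-→d16:-→d17:-→d18:-→d19:-→d20:-→d21:-→d22:-→d23:-→d24:-→d25:-→d26:-→d27:-→d28:H1 -> H1
  lookup 238.45.114.211: bits 1 walk d0:H4→d1:- -> H4
  lookup 150.33.64.15: bits 100101100010000101000 walk d0:H4→d1:-→d2:-→d3:-→d4:-→d5:-→d6:-→d7:-→d8:-→d9:-→d10:-→d11:-→d12:-→d13:-→d14:-→d15:-→d16:-→d17:-→d18:-→d19:-→d20:H0→d21:H0 -> H0
  lookup 226.27.207.192: bits 1 walk d0:H4→d1:- -> H4
  lookup 83.89.14.219: bits 0101001101011001000011101101 walk d0:H4→d1:-→d2:-→d3:-→d4:-→d5:-→d6:-→d7:-→d8:-→d9:-→d10:-→d11:-→d12:-→d13:-→d14:-→d15:-→d16:-→d17:-→d18:-→d19:-→d20:-→d21:-→d22:-→d23:-→d24:-→d25:-→d26:-→d27:-→d28:H1 -> H1
  lookup 27.228.0.2: bits 00011011111001 walk d0:H4→d1:-→d2:-→d3:-→d4:-→d5:-→d6:-→d7:-→d8:-→d9:-→d10:-→d11:-→d12:-→d13:-→d14:H5 -> H5
  lookup 150.33.66.86: bits 100101100010000101000 walk d0:H4→d1:-→d2:-→d3:-→d4:-→d5:-→d6:-→d7:-→d8:-→d9:-→d10:-→d11:-→d12:-→d13:-→d14:-→d15:-→d16:-→d17:-→d18:-→d19:-→d20:H0→d21:H0 -> H0
  lookup 83.89.14.213: bits 0101001101011001000011101101 walk d0:H4→d1:-→d2:-→d3:-→d4:-→d5:-→d6:-→d7:-→d8:-→d9:-→d10:-→d11:-→d12:-→d13:-→d14:-→d15:-→d16:-→d17:-→d18:-→d19:-→d20:-→d21:-→d22:-→d23:-→d24:-→d25:-→d26:-→d27:-→d28:H1 -> H1
  lookup 83.89.14.209: bits 0101001101011001000011101101 walk d0:H4→d1:-→d2:-→d3:-→d4:-→d5:-→d6:-→d7:-→d8:-→d9:-→d10:-→d11:-→d12:-→d13:-→d14:-→d15:-→d16:-→d17:-→d18:-→d19:-→d20:-→d21:-→d22:-→d23:-→d24:-→d25:-→d26:-→d27:-→d28:H1 -> H1
  del 83.89.14.208/28 (clear depth 28)
  add 69.0.0.0/8 -> H1 at depth 8
  add 69.176.0.0/16 -> H1 at depth 16
  add 27.231.107.192/28 -> H5 at depth 28
  lookup 27.231.107.204: bits 0001101111100111011010111100 walk d0:H4→d1:-→d2:-→d3:-→d4:-→d5:-→d6:-→d7:-→d8:-→d9:-→d10:-→d11:-→d12:-→d13:-→d14:H5→d15:-→d16:-→d17:-→d18:-→d19:-→d20:-→d21:-→d22:-→d23:-→d24:-→d25:-→d26:-→d27:-→d28:H5 -> H5

== LOOKUPS ==
["H6","no-route","H6","H5","H1","H5","H5","H1","H4","H0","H4","H1","H5","H0","H1","H1","H5"]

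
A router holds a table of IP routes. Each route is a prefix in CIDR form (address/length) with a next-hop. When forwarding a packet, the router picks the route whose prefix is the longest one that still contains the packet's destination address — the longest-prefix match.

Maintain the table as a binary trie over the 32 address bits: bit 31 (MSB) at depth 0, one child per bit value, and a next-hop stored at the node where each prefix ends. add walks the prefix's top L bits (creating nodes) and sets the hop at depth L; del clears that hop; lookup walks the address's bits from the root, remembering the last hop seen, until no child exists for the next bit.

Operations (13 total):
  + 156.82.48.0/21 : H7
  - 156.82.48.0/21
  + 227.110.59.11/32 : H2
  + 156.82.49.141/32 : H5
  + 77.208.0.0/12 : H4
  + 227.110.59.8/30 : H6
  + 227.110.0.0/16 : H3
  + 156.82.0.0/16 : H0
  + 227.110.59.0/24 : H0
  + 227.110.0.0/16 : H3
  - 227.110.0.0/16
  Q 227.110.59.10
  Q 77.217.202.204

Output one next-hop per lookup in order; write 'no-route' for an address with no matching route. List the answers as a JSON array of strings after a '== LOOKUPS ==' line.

Process each operation:
  add 156.82.48.0/21 -> H7 at depth 21
  del 156.82.48.0/21 (clear depth 21)
  add 227.110.59.11/32 -> H2 at depth 32
  add 156.82.49.141/32 -> H5 at depth 32
  add 77.208.0.0/12 -> H4 at depth 12
  add 227.110.59.8/30 -> H6 at depth 30
  add 227.110.0.0/16 -> H3 at depth 16
  add 156.82.0.0/16 -> H0 at depth 16
  add 227.110.59.0/24 -> H0 at depth 24
  add 227.110.0.0/16 -> H3 at depth 16
  del 227.110.0.0/16 (clear depth 16)
  lookup 227.110.59.10: bits 1110001101101110001110110000101 walk d0:-→d1:-→d2:-→d3:-→d4:-→d5:-→d6:-→d7:-→d8:-→d9:-→d10:-→d11:-→d12:-→d13:-→d14:-→d15:-→d16:-→d17:-→d18:-→d19:-→d20:-→d21:-→d22:-→d23:-→d24:H0→d25:-→d26:-→d27:-→d28:-→d29:-→d30:H6→d31:- -> H6
  lookup 77.217.202.204: bits 010011011101 walk d0:-→d1:-→d2:-→d3:-→d4:-→d5:-→d6:-→d7:-→d8:-→d9:-→d10:-→d11:-→d12:H4 -> H4

== LOOKUPS ==
["H6","H4"]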